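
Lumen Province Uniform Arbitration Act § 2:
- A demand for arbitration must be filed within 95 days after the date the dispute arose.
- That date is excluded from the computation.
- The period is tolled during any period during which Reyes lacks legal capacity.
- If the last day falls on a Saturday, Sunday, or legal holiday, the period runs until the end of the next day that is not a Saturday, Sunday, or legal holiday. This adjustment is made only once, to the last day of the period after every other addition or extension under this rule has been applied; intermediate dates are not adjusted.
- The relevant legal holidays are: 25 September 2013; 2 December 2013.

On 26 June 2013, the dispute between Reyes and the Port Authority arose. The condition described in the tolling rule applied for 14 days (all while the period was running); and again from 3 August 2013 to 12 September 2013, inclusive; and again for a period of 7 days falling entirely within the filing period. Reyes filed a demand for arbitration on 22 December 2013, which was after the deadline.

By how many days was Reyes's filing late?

19 days

95 days after 26 June 2013 is September 29, 2013.
Tolling adds 14 days: September 29, 2013 + 14 days = October 13, 2013.
From August 3, 2013 through September 12, 2013 inclusive is 41 days; tolling adds 41 days: October 13, 2013 + 41 days = November 23, 2013.
Tolling adds 7 days: November 23, 2013 + 7 days = November 30, 2013.
November 30, 2013 is Saturday; December 1, 2013 is Sunday; December 2, 2013 is a listed holiday. The next qualifying day is December 3, 2013.
The deadline is December 3, 2013; from December 3, 2013 to December 22, 2013 is 19 days.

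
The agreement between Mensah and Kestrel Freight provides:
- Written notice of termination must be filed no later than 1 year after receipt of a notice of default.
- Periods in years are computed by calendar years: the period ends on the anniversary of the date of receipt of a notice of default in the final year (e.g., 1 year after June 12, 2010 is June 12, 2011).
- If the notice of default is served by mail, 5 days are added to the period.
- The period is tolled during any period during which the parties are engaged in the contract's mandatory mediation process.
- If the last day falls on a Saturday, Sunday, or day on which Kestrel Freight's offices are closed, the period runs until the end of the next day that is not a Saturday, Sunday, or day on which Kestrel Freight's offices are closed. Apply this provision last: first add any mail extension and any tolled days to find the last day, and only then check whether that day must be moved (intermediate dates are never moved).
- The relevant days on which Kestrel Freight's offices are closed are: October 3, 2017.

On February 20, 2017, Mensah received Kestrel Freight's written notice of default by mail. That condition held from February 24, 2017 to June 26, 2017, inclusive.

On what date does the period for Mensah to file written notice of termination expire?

1 year after February 20, 2017 is February 20, 2018.
Service was by mail, adding 5 days: February 20, 2018 + 5 days = February 25, 2018.
From February 24, 2017 through June 26, 2017 inclusive is 123 days; tolling adds 123 days: February 25, 2018 + 123 days = June 28, 2018.
June 28, 2018 is a Thursday and not a day on which Kestrel Freight's offices are closed, so no extension applies.

June 28, 2018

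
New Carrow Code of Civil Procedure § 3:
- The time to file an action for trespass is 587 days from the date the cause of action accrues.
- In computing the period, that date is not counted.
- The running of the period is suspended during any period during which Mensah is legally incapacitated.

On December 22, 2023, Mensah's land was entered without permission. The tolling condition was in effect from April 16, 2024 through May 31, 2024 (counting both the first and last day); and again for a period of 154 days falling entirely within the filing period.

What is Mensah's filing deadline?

February 16, 2026

587 days after December 22, 2023 is July 31, 2025.
From April 16, 2024 through May 31, 2024 inclusive is 46 days; tolling adds 46 days: July 31, 2025 + 46 days = September 15, 2025.
Tolling adds 154 days: September 15, 2025 + 154 days = February 16, 2026.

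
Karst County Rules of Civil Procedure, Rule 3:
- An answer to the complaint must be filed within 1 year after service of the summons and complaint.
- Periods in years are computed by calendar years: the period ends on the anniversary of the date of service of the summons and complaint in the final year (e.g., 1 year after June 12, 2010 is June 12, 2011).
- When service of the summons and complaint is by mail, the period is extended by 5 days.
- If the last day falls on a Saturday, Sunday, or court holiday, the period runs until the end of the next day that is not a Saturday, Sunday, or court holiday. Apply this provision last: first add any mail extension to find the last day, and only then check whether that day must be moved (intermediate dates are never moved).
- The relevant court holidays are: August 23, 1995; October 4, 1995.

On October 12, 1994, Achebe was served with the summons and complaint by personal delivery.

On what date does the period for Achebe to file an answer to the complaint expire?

October 12, 1995

1 year after October 12, 1994 is October 12, 1995.
Service was not by mail, so no mail extension applies.
October 12, 1995 is a Thursday and not a court holiday, so no extension applies.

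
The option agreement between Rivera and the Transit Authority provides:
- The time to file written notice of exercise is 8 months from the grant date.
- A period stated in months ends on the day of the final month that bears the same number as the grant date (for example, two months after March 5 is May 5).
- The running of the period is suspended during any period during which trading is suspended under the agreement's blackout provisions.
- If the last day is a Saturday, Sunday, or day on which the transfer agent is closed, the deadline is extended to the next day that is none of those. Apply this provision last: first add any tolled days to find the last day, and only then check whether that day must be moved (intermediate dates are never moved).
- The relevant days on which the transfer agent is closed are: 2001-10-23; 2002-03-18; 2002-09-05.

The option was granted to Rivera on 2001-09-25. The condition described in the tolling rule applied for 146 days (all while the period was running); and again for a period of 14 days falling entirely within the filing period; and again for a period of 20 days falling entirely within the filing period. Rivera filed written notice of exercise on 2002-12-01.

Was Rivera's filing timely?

No

8 months after 2001-09-25 is May 25, 2002.
Tolling adds 146 days: May 25, 2002 + 146 days = October 18, 2002.
Tolling adds 14 days: October 18, 2002 + 14 days = November 1, 2002.
Tolling adds 20 days: November 1, 2002 + 20 days = November 21, 2002.
November 21, 2002 is a Thursday and not a day on which the transfer agent is closed, so no extension applies.
The deadline is November 21, 2002; the filing on December 1, 2002 is after that date.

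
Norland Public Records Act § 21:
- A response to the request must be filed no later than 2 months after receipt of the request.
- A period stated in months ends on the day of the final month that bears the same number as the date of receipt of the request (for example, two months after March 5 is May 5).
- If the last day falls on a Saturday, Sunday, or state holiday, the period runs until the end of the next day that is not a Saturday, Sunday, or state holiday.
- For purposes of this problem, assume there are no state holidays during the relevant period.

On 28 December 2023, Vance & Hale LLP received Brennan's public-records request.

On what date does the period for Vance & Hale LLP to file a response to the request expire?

2 months after 28 December 2023 is February 28, 2024.
February 28, 2024 is a Wednesday and not a state holiday, so no extension applies.

February 28, 2024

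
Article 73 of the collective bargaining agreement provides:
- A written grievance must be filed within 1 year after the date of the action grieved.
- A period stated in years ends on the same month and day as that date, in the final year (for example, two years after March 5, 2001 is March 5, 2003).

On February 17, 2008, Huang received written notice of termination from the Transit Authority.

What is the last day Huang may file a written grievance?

February 17, 2009

1 year after February 17, 2008 is February 17, 2009.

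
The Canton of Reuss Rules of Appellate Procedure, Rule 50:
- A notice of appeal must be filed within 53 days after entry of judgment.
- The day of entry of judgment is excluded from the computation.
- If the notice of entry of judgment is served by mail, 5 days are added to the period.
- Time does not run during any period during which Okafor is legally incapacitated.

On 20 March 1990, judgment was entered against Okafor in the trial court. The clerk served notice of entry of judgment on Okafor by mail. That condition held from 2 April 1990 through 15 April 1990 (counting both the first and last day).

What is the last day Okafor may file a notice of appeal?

53 days after 20 March 1990 is May 12, 1990.
Service was by mail, adding 5 days: May 12, 1990 + 5 days = May 17, 1990.
From April 2, 1990 through April 15, 1990 inclusive is 14 days; tolling adds 14 days: May 17, 1990 + 14 days = May 31, 1990.

May 31, 1990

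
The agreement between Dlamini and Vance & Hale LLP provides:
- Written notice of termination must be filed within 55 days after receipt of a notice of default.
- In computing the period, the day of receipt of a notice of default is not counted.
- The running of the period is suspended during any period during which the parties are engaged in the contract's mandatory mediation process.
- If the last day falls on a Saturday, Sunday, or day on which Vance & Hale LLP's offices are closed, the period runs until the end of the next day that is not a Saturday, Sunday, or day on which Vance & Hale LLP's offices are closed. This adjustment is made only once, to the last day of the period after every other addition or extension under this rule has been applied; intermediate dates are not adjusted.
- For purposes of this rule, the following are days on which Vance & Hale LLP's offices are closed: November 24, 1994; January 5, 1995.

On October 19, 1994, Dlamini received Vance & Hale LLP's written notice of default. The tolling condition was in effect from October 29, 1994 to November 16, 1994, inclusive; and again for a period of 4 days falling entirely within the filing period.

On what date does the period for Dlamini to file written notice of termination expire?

January 6, 1995

55 days after October 19, 1994 is December 13, 1994.
From October 29, 1994 through November 16, 1994 inclusive is 19 days; tolling adds 19 days: December 13, 1994 + 19 days = January 1, 1995.
Tolling adds 4 days: January 1, 1995 + 4 days = January 5, 1995.
January 5, 1995 is a listed holiday. The next qualifying day is January 6, 1995.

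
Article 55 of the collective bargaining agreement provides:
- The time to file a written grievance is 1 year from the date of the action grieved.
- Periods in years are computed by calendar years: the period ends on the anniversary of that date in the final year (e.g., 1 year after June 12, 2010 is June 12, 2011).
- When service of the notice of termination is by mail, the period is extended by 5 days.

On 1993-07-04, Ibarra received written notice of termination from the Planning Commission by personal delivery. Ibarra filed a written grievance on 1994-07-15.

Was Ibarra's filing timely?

1 year after 1993-07-04 is July 4, 1994.
Service was not by mail, so no mail extension applies.
The deadline is July 4, 1994; the filing on July 15, 1994 is after that date.

No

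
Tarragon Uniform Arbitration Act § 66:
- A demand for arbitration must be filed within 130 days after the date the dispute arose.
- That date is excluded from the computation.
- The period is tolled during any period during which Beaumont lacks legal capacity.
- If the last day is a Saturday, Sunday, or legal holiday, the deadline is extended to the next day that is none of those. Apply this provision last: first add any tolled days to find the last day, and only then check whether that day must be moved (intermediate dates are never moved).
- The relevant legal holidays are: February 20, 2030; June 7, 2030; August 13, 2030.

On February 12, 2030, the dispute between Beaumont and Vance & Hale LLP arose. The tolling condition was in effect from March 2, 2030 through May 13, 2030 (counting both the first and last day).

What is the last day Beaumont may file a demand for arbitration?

September 3, 2030

130 days after February 12, 2030 is June 22, 2030.
From March 2, 2030 through May 13, 2030 inclusive is 73 days; tolling adds 73 days: June 22, 2030 + 73 days = September 3, 2030.
September 3, 2030 is a Tuesday and not a legal holiday, so no extension applies.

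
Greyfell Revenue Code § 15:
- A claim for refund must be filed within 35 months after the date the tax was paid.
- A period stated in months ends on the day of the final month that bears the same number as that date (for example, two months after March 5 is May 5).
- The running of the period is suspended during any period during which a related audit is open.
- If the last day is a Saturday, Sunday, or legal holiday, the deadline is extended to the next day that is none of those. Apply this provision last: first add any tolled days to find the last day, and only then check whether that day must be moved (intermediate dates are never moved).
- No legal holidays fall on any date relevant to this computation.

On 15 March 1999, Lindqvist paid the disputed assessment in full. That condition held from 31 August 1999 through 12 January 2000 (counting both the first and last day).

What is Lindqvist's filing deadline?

35 months after 15 March 1999 is February 15, 2002.
From August 31, 1999 through January 12, 2000 inclusive is 135 days; tolling adds 135 days: February 15, 2002 + 135 days = June 30, 2002.
June 30, 2002 is Sunday. The next qualifying day is July 1, 2002.

July 1, 2002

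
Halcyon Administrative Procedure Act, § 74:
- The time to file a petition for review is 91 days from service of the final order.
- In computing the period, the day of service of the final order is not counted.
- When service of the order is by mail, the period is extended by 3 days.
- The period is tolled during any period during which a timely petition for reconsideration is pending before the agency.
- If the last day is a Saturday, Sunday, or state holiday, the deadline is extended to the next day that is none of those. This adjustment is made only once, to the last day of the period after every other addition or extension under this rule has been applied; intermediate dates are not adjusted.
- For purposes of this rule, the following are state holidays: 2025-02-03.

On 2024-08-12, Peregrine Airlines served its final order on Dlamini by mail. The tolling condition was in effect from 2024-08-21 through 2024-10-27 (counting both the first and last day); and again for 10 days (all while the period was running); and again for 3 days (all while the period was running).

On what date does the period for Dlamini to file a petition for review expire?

91 days after 2024-08-12 is November 11, 2024.
Service was by mail, adding 3 days: November 11, 2024 + 3 days = November 14, 2024.
From August 21, 2024 through October 27, 2024 inclusive is 68 days; tolling adds 68 days: November 14, 2024 + 68 days = January 21, 2025.
Tolling adds 10 days: January 21, 2025 + 10 days = January 31, 2025.
Tolling adds 3 days: January 31, 2025 + 3 days = February 3, 2025.
February 3, 2025 is a listed holiday. The next qualifying day is February 4, 2025.

February 4, 2025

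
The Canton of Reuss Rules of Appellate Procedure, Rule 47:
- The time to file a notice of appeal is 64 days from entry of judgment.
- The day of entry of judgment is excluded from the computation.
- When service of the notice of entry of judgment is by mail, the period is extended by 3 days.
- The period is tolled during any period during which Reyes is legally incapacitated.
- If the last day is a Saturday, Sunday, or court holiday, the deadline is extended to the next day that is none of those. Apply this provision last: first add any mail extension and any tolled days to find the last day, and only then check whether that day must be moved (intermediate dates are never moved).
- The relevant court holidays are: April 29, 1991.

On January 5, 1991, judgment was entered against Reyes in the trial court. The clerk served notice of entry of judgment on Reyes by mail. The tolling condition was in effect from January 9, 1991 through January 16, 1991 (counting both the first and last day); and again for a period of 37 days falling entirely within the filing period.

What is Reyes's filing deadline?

April 30, 1991

64 days after January 5, 1991 is March 10, 1991.
Service was by mail, adding 3 days: March 10, 1991 + 3 days = March 13, 1991.
From January 9, 1991 through January 16, 1991 inclusive is 8 days; tolling adds 8 days: March 13, 1991 + 8 days = March 21, 1991.
Tolling adds 37 days: March 21, 1991 + 37 days = April 27, 1991.
April 27, 1991 is Saturday; April 28, 1991 is Sunday; April 29, 1991 is a listed holiday. The next qualifying day is April 30, 1991.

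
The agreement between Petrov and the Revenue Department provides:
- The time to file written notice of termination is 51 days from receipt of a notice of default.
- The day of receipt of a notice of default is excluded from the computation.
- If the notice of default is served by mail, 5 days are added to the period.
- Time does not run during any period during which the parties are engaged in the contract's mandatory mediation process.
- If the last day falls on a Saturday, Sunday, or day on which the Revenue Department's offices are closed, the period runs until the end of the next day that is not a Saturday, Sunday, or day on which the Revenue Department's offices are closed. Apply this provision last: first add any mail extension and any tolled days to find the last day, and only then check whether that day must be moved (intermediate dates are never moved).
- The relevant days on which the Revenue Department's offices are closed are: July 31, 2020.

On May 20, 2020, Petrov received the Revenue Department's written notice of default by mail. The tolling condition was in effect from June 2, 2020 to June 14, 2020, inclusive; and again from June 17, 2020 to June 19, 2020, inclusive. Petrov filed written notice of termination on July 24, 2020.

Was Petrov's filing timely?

Yes

51 days after May 20, 2020 is July 10, 2020.
Service was by mail, adding 5 days: July 10, 2020 + 5 days = July 15, 2020.
From June 2, 2020 through June 14, 2020 inclusive is 13 days; tolling adds 13 days: July 15, 2020 + 13 days = July 28, 2020.
From June 17, 2020 through June 19, 2020 inclusive is 3 days; tolling adds 3 days: July 28, 2020 + 3 days = July 31, 2020.
July 31, 2020 is a listed holiday; August 1, 2020 is Saturday; August 2, 2020 is Sunday. The next qualifying day is August 3, 2020.
The deadline is August 3, 2020; the filing on July 24, 2020 is on or before that date.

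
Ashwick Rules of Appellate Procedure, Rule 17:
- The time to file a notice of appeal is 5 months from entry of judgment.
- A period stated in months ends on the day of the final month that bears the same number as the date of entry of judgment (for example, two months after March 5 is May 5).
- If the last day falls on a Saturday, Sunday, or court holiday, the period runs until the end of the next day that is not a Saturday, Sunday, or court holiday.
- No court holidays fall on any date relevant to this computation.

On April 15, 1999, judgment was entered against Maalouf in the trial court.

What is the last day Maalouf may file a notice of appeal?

5 months after April 15, 1999 is September 15, 1999.
September 15, 1999 is a Wednesday and not a court holiday, so no extension applies.

September 15, 1999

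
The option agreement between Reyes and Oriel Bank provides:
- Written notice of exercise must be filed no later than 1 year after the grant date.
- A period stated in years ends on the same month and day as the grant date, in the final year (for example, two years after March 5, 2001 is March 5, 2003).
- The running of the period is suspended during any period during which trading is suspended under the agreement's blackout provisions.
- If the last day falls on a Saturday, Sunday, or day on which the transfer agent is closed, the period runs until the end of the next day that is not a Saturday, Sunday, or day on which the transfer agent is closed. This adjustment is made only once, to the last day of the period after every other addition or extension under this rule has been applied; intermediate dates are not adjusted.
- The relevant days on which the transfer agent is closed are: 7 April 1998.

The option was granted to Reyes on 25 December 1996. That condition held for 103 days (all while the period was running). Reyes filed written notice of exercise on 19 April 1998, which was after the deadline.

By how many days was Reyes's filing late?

1 year after 25 December 1996 is December 25, 1997.
Tolling adds 103 days: December 25, 1997 + 103 days = April 7, 1998.
April 7, 1998 is a listed holiday. The next qualifying day is April 8, 1998.
The deadline is April 8, 1998; from April 8, 1998 to April 19, 1998 is 11 days.

11 days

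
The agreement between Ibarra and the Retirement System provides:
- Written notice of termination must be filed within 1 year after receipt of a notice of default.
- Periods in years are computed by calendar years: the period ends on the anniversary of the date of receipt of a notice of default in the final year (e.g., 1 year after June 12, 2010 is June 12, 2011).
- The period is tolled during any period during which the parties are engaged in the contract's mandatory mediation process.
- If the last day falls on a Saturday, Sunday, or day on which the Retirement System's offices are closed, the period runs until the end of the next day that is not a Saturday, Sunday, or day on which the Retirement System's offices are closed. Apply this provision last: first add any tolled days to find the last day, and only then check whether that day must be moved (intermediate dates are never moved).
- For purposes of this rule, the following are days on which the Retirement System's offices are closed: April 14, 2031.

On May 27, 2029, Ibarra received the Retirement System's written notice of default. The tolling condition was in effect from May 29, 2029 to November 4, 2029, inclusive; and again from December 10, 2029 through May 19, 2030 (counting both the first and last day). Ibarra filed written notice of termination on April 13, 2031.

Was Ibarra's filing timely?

1 year after May 27, 2029 is May 27, 2030.
From May 29, 2029 through November 4, 2029 inclusive is 160 days; tolling adds 160 days: May 27, 2030 + 160 days = November 3, 2030.
From December 10, 2029 through May 19, 2030 inclusive is 161 days; tolling adds 161 days: November 3, 2030 + 161 days = April 13, 2031.
April 13, 2031 is Sunday; April 14, 2031 is a listed holiday. The next qualifying day is April 15, 2031.
The deadline is April 15, 2031; the filing on April 13, 2031 is on or before that date.

Yes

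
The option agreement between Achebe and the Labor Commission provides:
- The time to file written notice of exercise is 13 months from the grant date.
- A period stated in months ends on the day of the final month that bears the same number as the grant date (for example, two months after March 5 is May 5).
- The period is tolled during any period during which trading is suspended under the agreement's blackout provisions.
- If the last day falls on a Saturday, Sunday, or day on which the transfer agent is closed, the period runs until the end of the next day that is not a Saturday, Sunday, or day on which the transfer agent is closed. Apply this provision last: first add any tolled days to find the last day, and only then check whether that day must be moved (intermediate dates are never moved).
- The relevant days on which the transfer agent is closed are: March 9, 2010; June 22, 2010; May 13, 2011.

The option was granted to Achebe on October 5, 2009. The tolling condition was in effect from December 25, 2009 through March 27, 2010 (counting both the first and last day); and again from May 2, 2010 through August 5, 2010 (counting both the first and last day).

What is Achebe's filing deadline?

May 16, 2011

13 months after October 5, 2009 is November 5, 2010.
From December 25, 2009 through March 27, 2010 inclusive is 93 days; tolling adds 93 days: November 5, 2010 + 93 days = February 6, 2011.
From May 2, 2010 through August 5, 2010 inclusive is 96 days; tolling adds 96 days: February 6, 2011 + 96 days = May 13, 2011.
May 13, 2011 is a listed holiday; May 14, 2011 is Saturday; May 15, 2011 is Sunday. The next qualifying day is May 16, 2011.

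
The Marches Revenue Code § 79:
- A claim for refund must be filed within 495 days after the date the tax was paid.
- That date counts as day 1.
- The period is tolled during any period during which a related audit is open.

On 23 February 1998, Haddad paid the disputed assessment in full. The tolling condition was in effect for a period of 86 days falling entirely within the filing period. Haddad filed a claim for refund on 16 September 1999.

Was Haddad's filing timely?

Counting 23 February 1998 as day 1, day 495 is July 2, 1999.
Tolling adds 86 days: July 2, 1999 + 86 days = September 26, 1999.
The deadline is September 26, 1999; the filing on September 16, 1999 is on or before that date.

Yes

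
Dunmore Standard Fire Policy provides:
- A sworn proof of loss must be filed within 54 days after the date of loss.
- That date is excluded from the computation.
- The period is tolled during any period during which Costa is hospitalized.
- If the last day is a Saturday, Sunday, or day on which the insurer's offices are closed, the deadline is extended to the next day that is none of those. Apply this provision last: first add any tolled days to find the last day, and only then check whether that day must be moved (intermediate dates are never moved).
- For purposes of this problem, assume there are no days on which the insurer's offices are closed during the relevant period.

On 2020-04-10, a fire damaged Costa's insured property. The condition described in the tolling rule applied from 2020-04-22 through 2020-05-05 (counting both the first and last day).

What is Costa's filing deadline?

June 17, 2020

54 days after 2020-04-10 is June 3, 2020.
From April 22, 2020 through May 5, 2020 inclusive is 14 days; tolling adds 14 days: June 3, 2020 + 14 days = June 17, 2020.
June 17, 2020 is a Wednesday and not a day on which the insurer's offices are closed, so no extension applies.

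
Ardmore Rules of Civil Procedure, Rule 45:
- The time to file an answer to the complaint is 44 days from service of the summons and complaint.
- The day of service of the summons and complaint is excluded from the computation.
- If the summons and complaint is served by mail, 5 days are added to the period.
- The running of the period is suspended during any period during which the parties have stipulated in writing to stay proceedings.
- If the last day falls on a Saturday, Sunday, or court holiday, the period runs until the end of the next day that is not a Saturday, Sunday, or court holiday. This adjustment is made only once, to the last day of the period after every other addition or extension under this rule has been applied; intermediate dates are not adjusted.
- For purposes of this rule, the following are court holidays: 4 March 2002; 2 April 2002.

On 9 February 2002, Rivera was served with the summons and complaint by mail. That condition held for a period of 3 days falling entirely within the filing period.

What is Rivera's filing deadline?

April 3, 2002

44 days after 9 February 2002 is March 25, 2002.
Service was by mail, adding 5 days: March 25, 2002 + 5 days = March 30, 2002.
Tolling adds 3 days: March 30, 2002 + 3 days = April 2, 2002.
April 2, 2002 is a listed holiday. The next qualifying day is April 3, 2002.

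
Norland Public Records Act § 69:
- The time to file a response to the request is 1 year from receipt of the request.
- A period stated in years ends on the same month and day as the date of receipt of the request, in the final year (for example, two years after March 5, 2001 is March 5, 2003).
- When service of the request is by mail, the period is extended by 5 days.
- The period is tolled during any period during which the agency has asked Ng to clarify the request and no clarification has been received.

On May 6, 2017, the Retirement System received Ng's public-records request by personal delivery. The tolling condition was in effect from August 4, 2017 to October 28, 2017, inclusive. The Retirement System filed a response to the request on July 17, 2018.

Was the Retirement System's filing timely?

Yes

1 year after May 6, 2017 is May 6, 2018.
Service was not by mail, so no mail extension applies.
From August 4, 2017 through October 28, 2017 inclusive is 86 days; tolling adds 86 days: May 6, 2018 + 86 days = July 31, 2018.
The deadline is July 31, 2018; the filing on July 17, 2018 is on or before that date.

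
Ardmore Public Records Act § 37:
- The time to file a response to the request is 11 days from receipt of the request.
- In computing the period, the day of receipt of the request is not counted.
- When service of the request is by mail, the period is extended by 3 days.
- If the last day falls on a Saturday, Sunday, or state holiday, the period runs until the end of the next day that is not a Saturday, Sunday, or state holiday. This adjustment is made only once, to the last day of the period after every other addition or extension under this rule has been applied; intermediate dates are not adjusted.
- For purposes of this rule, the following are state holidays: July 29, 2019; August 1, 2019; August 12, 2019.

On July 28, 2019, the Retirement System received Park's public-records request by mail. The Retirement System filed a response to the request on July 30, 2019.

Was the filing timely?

11 days after July 28, 2019 is August 8, 2019.
Service was by mail, adding 3 days: August 8, 2019 + 3 days = August 11, 2019.
August 11, 2019 is Sunday; August 12, 2019 is a listed holiday. The next qualifying day is August 13, 2019.
The deadline is August 13, 2019; the filing on July 30, 2019 is on or before that date.

Yes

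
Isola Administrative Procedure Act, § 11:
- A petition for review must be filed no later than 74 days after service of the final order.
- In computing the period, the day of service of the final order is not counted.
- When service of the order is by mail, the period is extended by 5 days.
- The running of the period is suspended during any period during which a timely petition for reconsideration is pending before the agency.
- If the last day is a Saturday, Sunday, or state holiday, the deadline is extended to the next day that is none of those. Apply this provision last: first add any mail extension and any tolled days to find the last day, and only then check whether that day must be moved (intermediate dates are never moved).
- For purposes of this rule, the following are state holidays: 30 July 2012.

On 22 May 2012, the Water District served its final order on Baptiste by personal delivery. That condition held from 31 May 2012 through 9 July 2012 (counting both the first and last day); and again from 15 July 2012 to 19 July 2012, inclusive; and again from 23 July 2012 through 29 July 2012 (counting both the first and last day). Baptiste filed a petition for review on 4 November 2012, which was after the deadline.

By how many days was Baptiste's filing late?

74 days after 22 May 2012 is August 4, 2012.
Service was not by mail, so no mail extension applies.
From May 31, 2012 through July 9, 2012 inclusive is 40 days; tolling adds 40 days: August 4, 2012 + 40 days = September 13, 2012.
From July 15, 2012 through July 19, 2012 inclusive is 5 days; tolling adds 5 days: September 13, 2012 + 5 days = September 18, 2012.
From July 23, 2012 through July 29, 2012 inclusive is 7 days; tolling adds 7 days: September 18, 2012 + 7 days = September 25, 2012.
September 25, 2012 is a Tuesday and not a state holiday, so no extension applies.
The deadline is September 25, 2012; from September 25, 2012 to November 4, 2012 is 40 days.

40 days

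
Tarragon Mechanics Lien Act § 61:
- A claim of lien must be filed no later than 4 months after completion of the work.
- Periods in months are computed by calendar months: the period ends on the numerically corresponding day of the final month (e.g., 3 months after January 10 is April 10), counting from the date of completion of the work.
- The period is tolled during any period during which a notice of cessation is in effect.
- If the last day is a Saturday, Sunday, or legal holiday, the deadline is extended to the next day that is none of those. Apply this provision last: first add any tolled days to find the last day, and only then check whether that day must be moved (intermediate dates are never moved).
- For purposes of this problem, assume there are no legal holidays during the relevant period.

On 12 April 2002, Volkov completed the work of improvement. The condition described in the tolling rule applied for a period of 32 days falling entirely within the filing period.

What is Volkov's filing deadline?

4 months after 12 April 2002 is August 12, 2002.
Tolling adds 32 days: August 12, 2002 + 32 days = September 13, 2002.
September 13, 2002 is a Friday and not a legal holiday, so no extension applies.

September 13, 2002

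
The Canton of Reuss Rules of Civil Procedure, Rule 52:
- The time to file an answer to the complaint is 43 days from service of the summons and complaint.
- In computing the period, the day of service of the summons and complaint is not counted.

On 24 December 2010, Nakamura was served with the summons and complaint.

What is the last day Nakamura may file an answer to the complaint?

43 days after 24 December 2010 is February 5, 2011.

February 5, 2011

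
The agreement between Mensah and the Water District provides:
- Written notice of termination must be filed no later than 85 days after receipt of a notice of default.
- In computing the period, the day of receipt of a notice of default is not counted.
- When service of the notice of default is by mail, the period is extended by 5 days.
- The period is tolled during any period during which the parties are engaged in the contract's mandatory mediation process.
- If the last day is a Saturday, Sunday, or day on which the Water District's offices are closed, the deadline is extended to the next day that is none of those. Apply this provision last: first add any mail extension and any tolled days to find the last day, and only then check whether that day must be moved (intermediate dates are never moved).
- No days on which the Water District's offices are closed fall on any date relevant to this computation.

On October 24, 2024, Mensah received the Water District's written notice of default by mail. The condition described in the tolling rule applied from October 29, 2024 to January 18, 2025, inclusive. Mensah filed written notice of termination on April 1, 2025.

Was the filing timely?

Yes

85 days after October 24, 2024 is January 17, 2025.
Service was by mail, adding 5 days: January 17, 2025 + 5 days = January 22, 2025.
From October 29, 2024 through January 18, 2025 inclusive is 82 days; tolling adds 82 days: January 22, 2025 + 82 days = April 14, 2025.
April 14, 2025 is a Monday and not a day on which the Water District's offices are closed, so no extension applies.
The deadline is April 14, 2025; the filing on April 1, 2025 is on or before that date.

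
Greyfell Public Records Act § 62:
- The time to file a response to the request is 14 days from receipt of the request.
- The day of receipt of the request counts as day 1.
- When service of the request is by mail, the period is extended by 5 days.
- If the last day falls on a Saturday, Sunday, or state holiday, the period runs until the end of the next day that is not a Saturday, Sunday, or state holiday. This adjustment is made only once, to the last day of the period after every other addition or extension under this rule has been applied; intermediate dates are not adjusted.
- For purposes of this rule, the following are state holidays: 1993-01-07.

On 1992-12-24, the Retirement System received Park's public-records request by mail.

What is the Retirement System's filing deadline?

Counting 1992-12-24 as day 1, day 14 is January 6, 1993.
Service was by mail, adding 5 days: January 6, 1993 + 5 days = January 11, 1993.
January 11, 1993 is a Monday and not a state holiday, so no extension applies.

January 11, 1993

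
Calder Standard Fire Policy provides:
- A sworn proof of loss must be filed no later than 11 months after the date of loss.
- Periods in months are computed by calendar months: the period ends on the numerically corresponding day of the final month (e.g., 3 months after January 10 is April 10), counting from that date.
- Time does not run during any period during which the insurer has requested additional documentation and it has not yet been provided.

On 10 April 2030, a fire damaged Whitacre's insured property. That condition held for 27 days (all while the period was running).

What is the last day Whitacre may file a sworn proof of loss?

11 months after 10 April 2030 is March 10, 2031.
Tolling adds 27 days: March 10, 2031 + 27 days = April 6, 2031.

April 6, 2031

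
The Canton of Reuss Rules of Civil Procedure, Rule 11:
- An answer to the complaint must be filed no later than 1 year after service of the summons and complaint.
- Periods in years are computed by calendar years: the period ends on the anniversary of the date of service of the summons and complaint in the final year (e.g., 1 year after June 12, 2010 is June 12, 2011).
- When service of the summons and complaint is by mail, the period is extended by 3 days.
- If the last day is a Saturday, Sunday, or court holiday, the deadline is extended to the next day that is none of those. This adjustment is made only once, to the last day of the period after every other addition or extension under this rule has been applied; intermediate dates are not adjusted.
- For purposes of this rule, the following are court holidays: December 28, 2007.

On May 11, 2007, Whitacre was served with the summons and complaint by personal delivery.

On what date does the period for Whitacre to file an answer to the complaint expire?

1 year after May 11, 2007 is May 11, 2008.
Service was not by mail, so no mail extension applies.
May 11, 2008 is Sunday. The next qualifying day is May 12, 2008.

May 12, 2008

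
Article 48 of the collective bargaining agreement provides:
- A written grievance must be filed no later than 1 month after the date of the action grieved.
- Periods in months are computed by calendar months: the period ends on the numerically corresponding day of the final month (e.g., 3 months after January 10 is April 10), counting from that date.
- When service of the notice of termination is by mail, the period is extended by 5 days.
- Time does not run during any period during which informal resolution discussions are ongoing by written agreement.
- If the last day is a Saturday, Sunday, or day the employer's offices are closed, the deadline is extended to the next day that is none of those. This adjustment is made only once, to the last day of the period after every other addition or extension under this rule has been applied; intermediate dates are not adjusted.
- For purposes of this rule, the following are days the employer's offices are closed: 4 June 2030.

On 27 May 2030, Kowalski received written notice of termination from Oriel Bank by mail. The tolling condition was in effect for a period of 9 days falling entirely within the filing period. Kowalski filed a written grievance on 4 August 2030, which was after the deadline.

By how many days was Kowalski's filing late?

1 month after 27 May 2030 is June 27, 2030.
Service was by mail, adding 5 days: June 27, 2030 + 5 days = July 2, 2030.
Tolling adds 9 days: July 2, 2030 + 9 days = July 11, 2030.
July 11, 2030 is a Thursday and not a day the employer's offices are closed, so no extension applies.
The deadline is July 11, 2030; from July 11, 2030 to August 4, 2030 is 24 days.

24 days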